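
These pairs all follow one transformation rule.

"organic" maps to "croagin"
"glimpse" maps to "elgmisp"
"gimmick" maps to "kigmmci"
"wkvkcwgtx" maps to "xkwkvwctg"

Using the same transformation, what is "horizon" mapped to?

The pattern: swap each adjacent pair of characters (1↔2, 3↔4, ...), then move the last character to the front.
For "horizon", step one produces "ohirozn"; step two turns that into "nohiroz".
(Check on "wkvkcwgtx": → "kwkvwctgx" → "xkwkvwctg" ✓)

nohiroz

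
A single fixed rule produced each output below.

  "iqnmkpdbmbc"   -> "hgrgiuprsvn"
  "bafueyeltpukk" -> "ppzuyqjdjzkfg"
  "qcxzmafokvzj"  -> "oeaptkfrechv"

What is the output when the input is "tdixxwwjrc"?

hwobbccniy

Each output is the input with this applied: shift every letter 5 places forward in the alphabet (wrapping around), then reverse the string.
Applying both steps to "tdixxwwjrc": "yinccbbowh", then "hwobbccniy".
(Check on "iqnmkpdbmbc": → "nvsrpuigrgh" → "hgrgiuprsvn" ✓)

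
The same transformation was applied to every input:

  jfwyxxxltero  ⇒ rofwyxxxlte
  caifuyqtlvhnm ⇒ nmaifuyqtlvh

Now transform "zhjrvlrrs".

The rule is to delete the first character, then move the last 2 characters to the front (rotate right by 2).
Starting from "zhjrvlrrs": after the first operation, "hjrvlrrs"; after the second, "rshjrvlr".

rshjrvlr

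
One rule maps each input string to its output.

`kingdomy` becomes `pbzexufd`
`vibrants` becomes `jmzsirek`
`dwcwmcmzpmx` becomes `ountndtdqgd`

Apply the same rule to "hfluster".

The pattern: shift every letter 9 places backward in the alphabet (wrapping around), then move the last character to the front.
On "hfluster": the first step gives "ywcljkvi", and the second then gives "iywcljkv".

iywcljkv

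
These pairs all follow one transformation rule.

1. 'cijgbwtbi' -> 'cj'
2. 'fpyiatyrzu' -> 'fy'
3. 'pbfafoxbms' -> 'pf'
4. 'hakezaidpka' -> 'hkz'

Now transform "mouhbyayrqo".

mub

The transformation: keep every other character starting from the first (positions 1st, 3rd, 5th, ...), then delete the last 3 characters.
Working it through for "mouhbyayrqo": intermediate "mubaro", final "mub".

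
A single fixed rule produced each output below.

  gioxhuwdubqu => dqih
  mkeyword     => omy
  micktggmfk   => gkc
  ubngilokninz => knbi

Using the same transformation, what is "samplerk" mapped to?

The transformation: swap the front and back halves of the string, then keep one character in every 3, starting at position 2 (positions 2nd, 5th, 8th, ...).
Applying both steps to "samplerk": "lerksamp", then "esp".

esp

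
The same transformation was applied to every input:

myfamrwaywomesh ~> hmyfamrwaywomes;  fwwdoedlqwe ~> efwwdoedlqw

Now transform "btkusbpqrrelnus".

Looking at the pairs, the operation is to move the last character to the front.
On "btkusbpqrrelnus" that produces "sbtkusbpqrrelnu".

sbtkusbpqrrelnu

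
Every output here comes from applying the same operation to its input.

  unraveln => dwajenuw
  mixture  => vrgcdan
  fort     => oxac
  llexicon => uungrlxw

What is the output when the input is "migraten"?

vrpajcnw

Each output is the input with this applied: shift every letter 9 places forward in the alphabet (wrapping around).
Applying that to "migraten" gives "vrpajcnw".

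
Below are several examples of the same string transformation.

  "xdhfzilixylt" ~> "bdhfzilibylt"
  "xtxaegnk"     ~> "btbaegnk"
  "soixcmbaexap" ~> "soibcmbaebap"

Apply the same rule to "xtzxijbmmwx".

btzbijbmmwb

The rule is to replace every "x" with "b".
For "xtzxijbmmwx" the result is "btzbijbmmwb".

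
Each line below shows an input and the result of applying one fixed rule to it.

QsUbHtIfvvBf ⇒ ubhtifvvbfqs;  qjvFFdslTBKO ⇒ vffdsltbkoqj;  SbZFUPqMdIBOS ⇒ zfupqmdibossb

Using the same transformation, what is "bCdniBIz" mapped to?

The rule is to move the first 2 characters to the end (rotate left by 2), then convert every letter to lowercase.
On "bCdniBIz": the first step gives "dniBIzbC", and the second then gives "dnibizbc".
(Check on "QsUbHtIfvvBf": → "UbHtIfvvBfQs" → "ubhtifvvbfqs" ✓)

dnibizbc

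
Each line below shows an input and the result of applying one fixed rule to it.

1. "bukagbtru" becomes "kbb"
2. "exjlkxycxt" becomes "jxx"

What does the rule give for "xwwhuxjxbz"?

Looking at the pairs, the operation is to swap the first and last characters, then keep one character in every 3, starting at position 3 (positions 3rd, 6th, 9th, ...).
Applying both steps to "xwwhuxjxbz": "zwwhuxjxbx", then "wxb".

wxb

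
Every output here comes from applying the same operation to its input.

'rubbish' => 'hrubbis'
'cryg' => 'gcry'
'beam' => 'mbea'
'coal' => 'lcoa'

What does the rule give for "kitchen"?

What's happening: move the last character to the front.
For "kitchen" the result is "nkitche".

nkitche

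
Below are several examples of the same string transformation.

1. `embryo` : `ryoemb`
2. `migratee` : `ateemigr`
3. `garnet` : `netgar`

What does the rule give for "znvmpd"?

What's happening: swap the front and back halves of the string.
For "znvmpd" the result is "mpdznv".

mpdznv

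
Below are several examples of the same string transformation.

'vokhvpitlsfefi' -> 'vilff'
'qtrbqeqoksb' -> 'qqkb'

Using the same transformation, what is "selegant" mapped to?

In each case the input is transformed by: delete the first 3 characters, then keep every other character starting from the second (positions 2nd, 4th, 6th, ...).
On "selegant" that produces "gn".

gn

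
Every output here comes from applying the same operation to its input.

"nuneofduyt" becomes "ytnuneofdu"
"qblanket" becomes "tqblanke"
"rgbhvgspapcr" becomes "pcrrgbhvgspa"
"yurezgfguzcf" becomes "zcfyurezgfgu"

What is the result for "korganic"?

Each output is the input with this applied: move the first 3 characters to the end (rotate left by 3), then swap the front and back halves of the string.
Starting from "korganic": after the first operation, "ganickor"; after the second, "ckorgani".

ckorgani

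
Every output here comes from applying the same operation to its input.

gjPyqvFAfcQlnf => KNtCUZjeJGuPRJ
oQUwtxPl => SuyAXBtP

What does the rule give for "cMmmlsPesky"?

The transformation: flip the case of every letter, then shift every letter 4 places forward in the alphabet (wrapping around).
Applying both steps to "cMmmlsPesky": "CmMMLSpESKY", then "GqQQPWtIWOC".

GqQQPWtIWOC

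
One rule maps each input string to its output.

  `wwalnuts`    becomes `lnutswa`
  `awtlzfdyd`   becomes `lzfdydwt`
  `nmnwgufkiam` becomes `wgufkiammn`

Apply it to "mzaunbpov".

Rule — delete the first character, then move the first 2 characters to the end (rotate left by 2).
Working it through for "mzaunbpov": intermediate "zaunbpov", final "unbpovza".

unbpovza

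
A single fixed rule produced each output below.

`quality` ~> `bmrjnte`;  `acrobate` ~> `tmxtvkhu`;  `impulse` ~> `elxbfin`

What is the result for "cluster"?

The transformation: move the last 3 characters to the front (rotate right by 3), then shift every letter 7 places backward in the alphabet (wrapping around).
Working it through for "cluster": intermediate "terclus", final "mxkvenl".

mxkvenl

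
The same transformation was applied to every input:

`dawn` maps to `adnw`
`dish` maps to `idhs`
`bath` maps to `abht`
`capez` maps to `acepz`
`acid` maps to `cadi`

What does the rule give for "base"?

abes

What's happening: swap each adjacent pair of characters (1↔2, 3↔4, ...).
For "base" the result is "abes".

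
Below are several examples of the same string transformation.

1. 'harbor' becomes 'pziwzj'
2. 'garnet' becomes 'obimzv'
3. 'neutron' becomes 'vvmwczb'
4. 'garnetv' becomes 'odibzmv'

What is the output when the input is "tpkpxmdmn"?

bvxuslxuf

Looking at the pairs, the operation is to take characters alternately from the front and the back (1st, last, 2nd, 2nd-last, ...), then shift every letter 8 places forward in the alphabet (wrapping around).
Working it through for "tpkpxmdmn": intermediate "tnpmkdpmx", final "bvxuslxuf".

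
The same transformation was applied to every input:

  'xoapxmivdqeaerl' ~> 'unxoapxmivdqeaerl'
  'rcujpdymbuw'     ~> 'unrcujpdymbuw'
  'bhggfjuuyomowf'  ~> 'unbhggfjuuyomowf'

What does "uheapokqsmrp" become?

unuheapokqsmrp

What's happening: prepend "un".
On "uheapokqsmrp" that produces "unuheapokqsmrp".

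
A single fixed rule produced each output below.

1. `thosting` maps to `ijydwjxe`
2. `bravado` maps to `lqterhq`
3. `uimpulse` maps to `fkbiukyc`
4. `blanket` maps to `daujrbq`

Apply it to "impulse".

What's happening: move the first 3 characters to the end (rotate left by 3), then shift every letter 10 places backward in the alphabet (wrapping around).
On "impulse" that produces "kbiuycf".

kbiuycf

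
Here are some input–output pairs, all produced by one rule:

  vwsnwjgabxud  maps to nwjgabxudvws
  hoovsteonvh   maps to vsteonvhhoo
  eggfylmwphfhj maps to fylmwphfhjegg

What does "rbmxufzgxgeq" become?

The rule is to move the first 3 characters to the end (rotate left by 3).
So "rbmxufzgxgeq" becomes "xufzgxgeqrbm".

xufzgxgeqrbm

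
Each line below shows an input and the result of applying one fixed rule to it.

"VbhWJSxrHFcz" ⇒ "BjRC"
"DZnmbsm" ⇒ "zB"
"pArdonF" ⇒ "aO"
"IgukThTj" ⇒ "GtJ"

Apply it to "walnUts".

The transformation: keep one character in every 3, starting at position 2 (positions 2nd, 5th, 8th, ...), then flip the case of every letter.
On "walnUts": the first step gives "aU", and the second then gives "Au".

Au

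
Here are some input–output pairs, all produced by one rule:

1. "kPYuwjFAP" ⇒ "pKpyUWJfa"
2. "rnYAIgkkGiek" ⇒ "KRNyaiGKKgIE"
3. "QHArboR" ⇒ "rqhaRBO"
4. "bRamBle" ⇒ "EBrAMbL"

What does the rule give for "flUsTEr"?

Looking at the pairs, the operation is to flip the case of every letter, then move the last character to the front.
Applying both steps to "flUsTEr": "FLuSteR", then "RFLuSte".

RFLuSte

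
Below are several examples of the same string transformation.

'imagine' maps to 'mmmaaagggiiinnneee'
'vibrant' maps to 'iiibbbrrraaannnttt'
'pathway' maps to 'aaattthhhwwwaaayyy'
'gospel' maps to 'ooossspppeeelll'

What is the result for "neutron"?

eeeuuutttrrrooonnn

Rule — delete the first character, then repeat every character 3 times.
"neutron" → "eutron" → "eeeuuutttrrrooonnn".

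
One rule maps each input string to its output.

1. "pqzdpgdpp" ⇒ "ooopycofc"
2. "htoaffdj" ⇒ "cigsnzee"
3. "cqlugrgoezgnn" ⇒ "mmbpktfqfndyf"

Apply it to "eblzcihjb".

iadakybhg

What's happening: shift every letter 1 place backward in the alphabet (wrapping around), then move the last 2 characters to the front (rotate right by 2).
For "eblzcihjb", step one produces "dakybhgia"; step two turns that into "iadakybhg".
(Check on "htoaffdj": → "gsnzeeci" → "cigsnzee" ✓)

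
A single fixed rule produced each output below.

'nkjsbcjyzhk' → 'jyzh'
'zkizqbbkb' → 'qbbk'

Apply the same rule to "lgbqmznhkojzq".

kojz

Looking at the pairs, the operation is to move the last character to the front, then keep only the last 4 characters.
Working it through for "lgbqmznhkojzq": intermediate "qlgbqmznhkojz", final "kojz".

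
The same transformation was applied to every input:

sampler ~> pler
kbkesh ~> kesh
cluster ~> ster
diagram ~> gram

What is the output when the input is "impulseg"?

lseg

Rule — keep only the last 4 characters.
So "impulseg" becomes "lseg".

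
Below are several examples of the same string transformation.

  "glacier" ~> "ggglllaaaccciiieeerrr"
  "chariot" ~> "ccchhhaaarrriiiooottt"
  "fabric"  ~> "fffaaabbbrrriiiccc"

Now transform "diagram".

dddiiiaaagggrrraaammm

Each output is the input with this applied: repeat every character 3 times.
On "diagram" that produces "dddiiiaaagggrrraaammm".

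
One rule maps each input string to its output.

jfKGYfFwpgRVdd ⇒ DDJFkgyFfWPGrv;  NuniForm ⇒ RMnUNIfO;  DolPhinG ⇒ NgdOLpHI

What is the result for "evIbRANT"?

ntEViBra

Each output is the input with this applied: flip the case of every letter, then move the last 2 characters to the front (rotate right by 2).
On "evIbRANT" that produces "ntEViBra".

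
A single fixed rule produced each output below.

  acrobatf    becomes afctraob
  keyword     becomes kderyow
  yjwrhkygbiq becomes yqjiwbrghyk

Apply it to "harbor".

hraorb

Each output is the input with this applied: take characters alternately from the front and the back (1st, last, 2nd, 2nd-last, ...).
Applying that to "harbor" gives "hraorb".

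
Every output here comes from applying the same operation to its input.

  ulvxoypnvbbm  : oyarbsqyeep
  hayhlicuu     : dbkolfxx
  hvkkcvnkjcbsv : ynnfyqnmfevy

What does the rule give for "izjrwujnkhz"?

The rule is to delete the first character, then shift every letter 3 places forward in the alphabet (wrapping around).
For "izjrwujnkhz", step one produces "zjrwujnkhz"; step two turns that into "cmuzxmqnkc".

cmuzxmqnkc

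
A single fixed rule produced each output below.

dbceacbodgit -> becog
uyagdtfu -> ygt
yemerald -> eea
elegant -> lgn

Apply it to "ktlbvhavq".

In each case the input is transformed by: delete the last character, then keep every other character starting from the second (positions 2nd, 4th, 6th, ...).
Applying both steps to "ktlbvhavq": "ktlbvhav", then "tbhv".
(Check on "dbceacbodgit": → "dbceacbodgi" → "becog" ✓)

tbhv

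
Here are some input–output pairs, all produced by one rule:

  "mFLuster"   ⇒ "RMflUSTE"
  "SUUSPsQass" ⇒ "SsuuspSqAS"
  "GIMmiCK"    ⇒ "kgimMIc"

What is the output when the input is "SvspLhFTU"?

usVSPlHft

Looking at the pairs, the operation is to move the last character to the front, then flip the case of every letter.
Applying both steps to "SvspLhFTU": "USvspLhFT", then "usVSPlHft".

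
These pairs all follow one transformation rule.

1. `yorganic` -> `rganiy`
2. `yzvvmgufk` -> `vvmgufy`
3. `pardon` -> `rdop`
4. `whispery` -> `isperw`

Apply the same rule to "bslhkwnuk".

lhkwnub

What's happening: swap the first and last characters, then delete the first 2 characters.
Applying that to "bslhkwnuk" gives "lhkwnub".
(Check on "yorganic": → "corganiy" → "rganiy" ✓)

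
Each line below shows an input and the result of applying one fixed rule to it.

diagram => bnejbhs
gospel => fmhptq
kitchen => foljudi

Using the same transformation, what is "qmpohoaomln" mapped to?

The rule is to move the last 2 characters to the front (rotate right by 2), then shift every letter 1 place forward in the alphabet (wrapping around).
On "qmpohoaomln": the first step gives "lnqmpohoaom", and the second then gives "mornqpipbpn".

mornqpipbpn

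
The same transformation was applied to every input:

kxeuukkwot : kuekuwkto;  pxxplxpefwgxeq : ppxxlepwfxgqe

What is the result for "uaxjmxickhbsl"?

The pattern: swap each adjacent pair of characters (1↔2, 3↔4, ...), then delete the first character.
Starting from "uaxjmxickhbsl": after the first operation, "aujxxmcihksbl"; after the second, "ujxxmcihksbl".

ujxxmcihksbl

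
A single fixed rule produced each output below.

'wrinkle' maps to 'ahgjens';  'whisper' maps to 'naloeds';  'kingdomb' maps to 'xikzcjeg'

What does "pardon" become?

jkznwl

Rule — shift every letter 4 places backward in the alphabet (wrapping around), then reverse the string.
"pardon" → "lwnzkj" → "jkznwl".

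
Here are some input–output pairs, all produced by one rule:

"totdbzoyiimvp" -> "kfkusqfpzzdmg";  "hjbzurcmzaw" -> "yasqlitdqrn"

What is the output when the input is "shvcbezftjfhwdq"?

The rule is to shift every letter 9 places backward in the alphabet (wrapping around).
So "shvcbezftjfhwdq" becomes "jymtsvqwkawynuh".

jymtsvqwkawynuh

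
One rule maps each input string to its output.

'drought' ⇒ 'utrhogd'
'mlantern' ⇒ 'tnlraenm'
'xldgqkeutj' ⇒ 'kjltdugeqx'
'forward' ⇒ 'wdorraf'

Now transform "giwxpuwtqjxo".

The transformation: take characters alternately from the front and the back (1st, last, 2nd, 2nd-last, ...), then swap the first and last characters.
For "giwxpuwtqjxo", step one produces "goixwjxqptuw"; step two turns that into "woixwjxqptug".

woixwjxqptug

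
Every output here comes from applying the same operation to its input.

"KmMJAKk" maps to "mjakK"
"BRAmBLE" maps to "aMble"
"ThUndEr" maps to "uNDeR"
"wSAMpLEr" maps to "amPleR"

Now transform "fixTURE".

Looking at the pairs, the operation is to flip the case of every letter, then delete the first 2 characters.
Applying both steps to "fixTURE": "FIXture", then "Xture".

Xture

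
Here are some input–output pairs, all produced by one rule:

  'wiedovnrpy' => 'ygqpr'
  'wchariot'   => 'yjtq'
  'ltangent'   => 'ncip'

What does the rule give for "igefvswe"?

The pattern: shift every letter 2 places forward in the alphabet (wrapping around), then keep every other character starting from the first (positions 1st, 3rd, 5th, ...).
Working it through for "igefvswe": intermediate "kighxuyg", final "kgxy".

kgxy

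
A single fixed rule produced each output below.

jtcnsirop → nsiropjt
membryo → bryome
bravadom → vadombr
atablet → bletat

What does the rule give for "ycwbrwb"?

brwbyc

Rule — move the first 3 characters to the end (rotate left by 3), then delete the last character.
Working it through for "ycwbrwb": intermediate "brwbycw", final "brwbyc".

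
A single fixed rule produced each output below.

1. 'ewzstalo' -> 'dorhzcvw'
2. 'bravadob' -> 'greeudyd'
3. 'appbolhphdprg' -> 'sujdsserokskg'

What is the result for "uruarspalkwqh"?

ztkxuxduvsdon

In each case the input is transformed by: shift every letter 3 places forward in the alphabet (wrapping around), then move the last 3 characters to the front (rotate right by 3).
"uruarspalkwqh" → "xuxduvsdonztk" → "ztkxuxduvsdon".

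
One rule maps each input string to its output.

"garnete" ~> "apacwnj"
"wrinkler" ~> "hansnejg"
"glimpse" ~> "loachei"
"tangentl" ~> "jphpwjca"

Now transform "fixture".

What's happening: move the last 3 characters to the front (rotate right by 3), then shift every letter 4 places backward in the alphabet (wrapping around).
Applying both steps to "fixture": "urefixt", then "qnabetp".

qnabetp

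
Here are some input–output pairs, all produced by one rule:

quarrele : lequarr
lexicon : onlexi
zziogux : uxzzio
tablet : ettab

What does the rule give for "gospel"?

elgos

The transformation: move the last 3 characters to the front (rotate right by 3), then delete the first character.
On "gospel": the first step gives "pelgos", and the second then gives "elgos".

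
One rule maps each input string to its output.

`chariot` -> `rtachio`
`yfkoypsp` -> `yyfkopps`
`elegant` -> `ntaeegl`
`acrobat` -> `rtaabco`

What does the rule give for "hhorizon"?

rzhhinoo

In each case the input is transformed by: sort the characters into alphabetical order, then move the last 2 characters to the front (rotate right by 2).
Working it through for "hhorizon": intermediate "hhinoorz", final "rzhhinoo".
(Check on "acrobat": → "aabcort" → "rtaabco" ✓)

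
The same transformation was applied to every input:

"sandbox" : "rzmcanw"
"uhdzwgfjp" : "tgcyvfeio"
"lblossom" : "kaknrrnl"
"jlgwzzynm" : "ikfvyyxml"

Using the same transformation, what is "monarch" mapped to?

Looking at the pairs, the operation is to shift every letter 1 place backward in the alphabet (wrapping around).
So "monarch" becomes "lnmzqbg".

lnmzqbg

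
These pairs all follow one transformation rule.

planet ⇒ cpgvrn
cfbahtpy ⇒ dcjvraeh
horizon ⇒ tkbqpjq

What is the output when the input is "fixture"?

The pattern: move the first 2 characters to the end (rotate left by 2), then shift every letter 2 places forward in the alphabet (wrapping around).
Applying both steps to "fixture": "xturefi", then "zvwtghk".

zvwtghk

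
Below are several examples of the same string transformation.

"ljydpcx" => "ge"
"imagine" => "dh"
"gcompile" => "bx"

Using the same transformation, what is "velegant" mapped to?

qz

Each output is the input with this applied: shift every letter 5 places backward in the alphabet (wrapping around), then keep only the first 2 characters.
"velegant" → "qzgzbvio" → "qz".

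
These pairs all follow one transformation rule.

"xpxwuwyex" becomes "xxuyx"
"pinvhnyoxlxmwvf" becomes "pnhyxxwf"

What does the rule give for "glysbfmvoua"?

Each output is the input with this applied: keep every other character starting from the first (positions 1st, 3rd, 5th, ...).
So "glysbfmvoua" becomes "gybmoa".

gybmoa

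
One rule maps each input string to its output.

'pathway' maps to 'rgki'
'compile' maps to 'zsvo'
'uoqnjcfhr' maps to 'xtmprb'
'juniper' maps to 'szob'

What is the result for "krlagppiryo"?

kqzzsbiy

Looking at the pairs, the operation is to delete the first 3 characters, then shift every letter 10 places forward in the alphabet (wrapping around).
So "krlagppiryo" becomes "kqzzsbiy".
(Check on "uoqnjcfhr": → "njcfhr" → "xtmprb" ✓)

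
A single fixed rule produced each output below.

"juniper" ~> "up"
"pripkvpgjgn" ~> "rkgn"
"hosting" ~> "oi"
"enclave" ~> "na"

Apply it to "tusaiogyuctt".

uiyt

In each case the input is transformed by: keep one character in every 3, starting at position 2 (positions 2nd, 5th, 8th, ...).
So "tusaiogyuctt" becomes "uiyt".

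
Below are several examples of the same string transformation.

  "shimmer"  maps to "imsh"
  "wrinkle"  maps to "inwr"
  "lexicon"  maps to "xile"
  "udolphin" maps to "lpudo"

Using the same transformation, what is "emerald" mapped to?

erem

In each case the input is transformed by: delete the last 3 characters, then move the last 2 characters to the front (rotate right by 2).
On "emerald" that produces "erem".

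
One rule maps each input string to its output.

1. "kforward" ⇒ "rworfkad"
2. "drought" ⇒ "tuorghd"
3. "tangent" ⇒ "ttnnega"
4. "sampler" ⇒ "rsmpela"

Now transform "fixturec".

uxrtfice

The rule is to sort the characters into reverse alphabetical order, then swap each adjacent pair of characters (1↔2, 3↔4, ...).
Starting from "fixturec": after the first operation, "xutrifec"; after the second, "uxrtfice".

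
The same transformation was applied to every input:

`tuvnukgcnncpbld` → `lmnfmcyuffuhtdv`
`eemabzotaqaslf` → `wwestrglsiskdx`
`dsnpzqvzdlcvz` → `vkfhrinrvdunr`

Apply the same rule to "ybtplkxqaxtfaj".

qtlhdcpisplxsb

The transformation: shift every letter 8 places backward in the alphabet (wrapping around).
"ybtplkxqaxtfaj" → "qtlhdcpisplxsb".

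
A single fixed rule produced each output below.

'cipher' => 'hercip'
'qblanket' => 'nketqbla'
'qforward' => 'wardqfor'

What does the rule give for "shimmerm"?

Looking at the pairs, the operation is to swap the front and back halves of the string.
Doing the same to "shimmerm": "mermshim".

mermshim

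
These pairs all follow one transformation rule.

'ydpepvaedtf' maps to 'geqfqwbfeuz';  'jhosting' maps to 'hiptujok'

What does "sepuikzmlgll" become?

mfqvjlanmhmt

Rule — shift every letter 1 place forward in the alphabet (wrapping around), then swap the first and last characters.
On "sepuikzmlgll" that produces "mfqvjlanmhmt".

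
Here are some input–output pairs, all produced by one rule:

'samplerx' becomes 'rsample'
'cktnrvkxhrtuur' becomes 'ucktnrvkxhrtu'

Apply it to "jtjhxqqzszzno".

njtjhxqqzszz

What's happening: delete the last character, then move the last character to the front.
On "jtjhxqqzszzno": the first step gives "jtjhxqqzszzn", and the second then gives "njtjhxqqzszz".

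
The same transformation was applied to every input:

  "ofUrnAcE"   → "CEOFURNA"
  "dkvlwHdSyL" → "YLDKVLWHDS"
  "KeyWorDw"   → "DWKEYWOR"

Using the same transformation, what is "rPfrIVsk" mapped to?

Rule — move the last 2 characters to the front (rotate right by 2), then convert every letter to uppercase.
For "rPfrIVsk", step one produces "skrPfrIV"; step two turns that into "SKRPFRIV".

SKRPFRIV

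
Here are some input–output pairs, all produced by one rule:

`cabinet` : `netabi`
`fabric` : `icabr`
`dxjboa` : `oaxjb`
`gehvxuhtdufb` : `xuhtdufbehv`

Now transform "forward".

ardorw

The transformation: delete the first character, then move the first 3 characters to the end (rotate left by 3).
For "forward", step one produces "orward"; step two turns that into "ardorw".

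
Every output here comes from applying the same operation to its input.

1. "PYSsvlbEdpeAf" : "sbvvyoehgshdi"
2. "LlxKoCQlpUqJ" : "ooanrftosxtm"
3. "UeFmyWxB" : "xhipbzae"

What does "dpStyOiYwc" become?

gsvwbrlbzf

What's happening: shift every letter 3 places forward in the alphabet (wrapping around), then convert every letter to lowercase.
Applying both steps to "dpStyOiYwc": "gsVwbRlBzf", then "gsvwbrlbzf".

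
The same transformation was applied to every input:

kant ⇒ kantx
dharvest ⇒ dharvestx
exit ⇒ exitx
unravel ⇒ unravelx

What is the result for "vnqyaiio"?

The transformation: append "x".
For "vnqyaiio" the result is "vnqyaiiox".

vnqyaiiox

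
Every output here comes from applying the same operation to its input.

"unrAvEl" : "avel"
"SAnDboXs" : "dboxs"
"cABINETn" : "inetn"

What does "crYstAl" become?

Each output is the input with this applied: delete the first 3 characters, then convert every letter to lowercase.
On "crYstAl": the first step gives "stAl", and the second then gives "stal".

stal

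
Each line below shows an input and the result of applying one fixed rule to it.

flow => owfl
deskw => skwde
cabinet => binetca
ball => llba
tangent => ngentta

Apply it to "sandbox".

Looking at the pairs, the operation is to move the first 2 characters to the end (rotate left by 2).
On "sandbox" that produces "ndboxsa".

ndboxsa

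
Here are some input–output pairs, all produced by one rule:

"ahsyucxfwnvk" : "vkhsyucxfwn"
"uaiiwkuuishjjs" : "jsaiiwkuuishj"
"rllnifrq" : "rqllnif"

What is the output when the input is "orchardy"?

dyrchar

The transformation: delete the first character, then move the last 2 characters to the front (rotate right by 2).
Applying both steps to "orchardy": "rchardy", then "dyrchar".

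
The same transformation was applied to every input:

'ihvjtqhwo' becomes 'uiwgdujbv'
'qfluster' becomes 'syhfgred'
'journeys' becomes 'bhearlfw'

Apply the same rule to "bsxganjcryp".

fktnawpelco

The rule is to shift every letter 13 places forward in the alphabet (wrapping around) — i.e. ROT13, then move the first character to the end.
On "bsxganjcryp": the first step gives "ofktnawpelc", and the second then gives "fktnawpelco".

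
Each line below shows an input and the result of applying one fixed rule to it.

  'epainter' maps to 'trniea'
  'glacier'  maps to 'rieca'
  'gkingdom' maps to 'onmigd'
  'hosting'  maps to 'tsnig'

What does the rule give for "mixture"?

Looking at the pairs, the operation is to delete the first 2 characters, then sort the characters into reverse alphabetical order.
Applying both steps to "mixture": "xture", then "xutre".

xutre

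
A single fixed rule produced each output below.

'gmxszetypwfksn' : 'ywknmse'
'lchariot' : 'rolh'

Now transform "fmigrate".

What's happening: swap the front and back halves of the string, then keep every other character starting from the first (positions 1st, 3rd, 5th, ...).
Working it through for "fmigrate": intermediate "ratefmig", final "rtfi".

rtfi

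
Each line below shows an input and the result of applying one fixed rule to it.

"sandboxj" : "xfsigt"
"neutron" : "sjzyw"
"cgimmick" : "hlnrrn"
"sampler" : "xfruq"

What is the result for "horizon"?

The pattern: delete the last 2 characters, then shift every letter 5 places forward in the alphabet (wrapping around).
Applying both steps to "horizon": "horiz", then "mtwne".

mtwne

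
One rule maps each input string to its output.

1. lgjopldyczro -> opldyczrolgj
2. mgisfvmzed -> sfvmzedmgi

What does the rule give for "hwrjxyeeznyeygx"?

jxyeeznyeygxhwr

The transformation: move the first 3 characters to the end (rotate left by 3).
So "hwrjxyeeznyeygx" becomes "jxyeeznyeygxhwr".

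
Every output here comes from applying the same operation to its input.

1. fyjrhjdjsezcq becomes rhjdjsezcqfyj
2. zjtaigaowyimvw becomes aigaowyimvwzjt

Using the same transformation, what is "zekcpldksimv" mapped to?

Each output is the input with this applied: move the first 3 characters to the end (rotate left by 3).
"zekcpldksimv" → "cpldksimvzek".

cpldksimvzek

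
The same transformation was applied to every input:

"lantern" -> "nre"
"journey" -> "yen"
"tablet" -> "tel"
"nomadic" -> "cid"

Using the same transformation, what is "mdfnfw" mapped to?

Rule — take characters alternately from the front and the back (1st, last, 2nd, 2nd-last, ...), then keep every other character starting from the second (positions 2nd, 4th, 6th, ...).
Working it through for "mdfnfw": intermediate "mwdffn", final "wfn".

wfn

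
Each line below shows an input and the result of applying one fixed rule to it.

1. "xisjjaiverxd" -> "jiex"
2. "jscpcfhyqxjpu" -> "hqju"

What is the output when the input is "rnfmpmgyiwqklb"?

giql

The pattern: keep every other character starting from the first (positions 1st, 3rd, 5th, ...), then keep only the last 4 characters.
Applying both steps to "rnfmpmgyiwqklb": "rfpgiql", then "giql".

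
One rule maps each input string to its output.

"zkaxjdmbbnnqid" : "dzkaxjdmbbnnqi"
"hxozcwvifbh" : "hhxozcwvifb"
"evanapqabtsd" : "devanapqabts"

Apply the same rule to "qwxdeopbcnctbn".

What's happening: move the last character to the front.
For "qwxdeopbcnctbn" the result is "nqwxdeopbcnctb".

nqwxdeopbcnctb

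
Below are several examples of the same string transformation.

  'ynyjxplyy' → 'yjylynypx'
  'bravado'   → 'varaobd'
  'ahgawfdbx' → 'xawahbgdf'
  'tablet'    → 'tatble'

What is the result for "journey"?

The rule is to sort the characters into reverse alphabetical order, then take characters alternately from the front and the back (1st, last, 2nd, 2nd-last, ...).
For "journey", step one produces "yuronje"; step two turns that into "yeujrno".

yeujrno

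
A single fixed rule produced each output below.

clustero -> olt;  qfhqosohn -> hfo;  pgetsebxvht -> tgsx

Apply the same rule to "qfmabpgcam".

The rule is to keep one character in every 3, starting at position 2 (positions 2nd, 5th, 8th, ...), then move the last character to the front.
Doing the same to "qfmabpgcam": "cfb".

cfb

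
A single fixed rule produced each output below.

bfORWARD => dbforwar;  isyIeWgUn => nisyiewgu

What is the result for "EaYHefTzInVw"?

weayheftzinv

The transformation: move the last character to the front, then convert every letter to lowercase.
On "EaYHefTzInVw": the first step gives "wEaYHefTzInV", and the second then gives "weayheftzinv".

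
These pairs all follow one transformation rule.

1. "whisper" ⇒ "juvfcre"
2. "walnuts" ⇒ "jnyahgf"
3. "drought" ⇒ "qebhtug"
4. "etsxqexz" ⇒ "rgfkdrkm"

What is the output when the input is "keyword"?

Each output is the input with this applied: shift every letter 13 places forward in the alphabet (wrapping around) — i.e. ROT13.
So "keyword" becomes "xrljbeq".

xrljbeq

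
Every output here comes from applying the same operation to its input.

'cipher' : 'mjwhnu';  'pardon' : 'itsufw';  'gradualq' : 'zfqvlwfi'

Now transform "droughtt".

lmyyiwtz

Each output is the input with this applied: shift every letter 5 places forward in the alphabet (wrapping around), then swap the front and back halves of the string.
For "droughtt" the result is "lmyyiwtz".
(Check on "gradualq": → "lwfizfqv" → "zfqvlwfi" ✓)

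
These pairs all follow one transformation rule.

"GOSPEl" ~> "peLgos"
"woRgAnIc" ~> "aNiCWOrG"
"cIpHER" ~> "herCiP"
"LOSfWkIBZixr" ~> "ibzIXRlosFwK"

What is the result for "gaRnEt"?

What's happening: swap the front and back halves of the string, then flip the case of every letter.
On "gaRnEt": the first step gives "nEtgaR", and the second then gives "NeTGAr".

NeTGAr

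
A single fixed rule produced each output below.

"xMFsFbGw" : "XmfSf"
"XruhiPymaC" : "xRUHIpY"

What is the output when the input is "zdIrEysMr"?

ZDiReY

Each output is the input with this applied: delete the last 3 characters, then flip the case of every letter.
"zdIrEysMr" → "ZDiReY".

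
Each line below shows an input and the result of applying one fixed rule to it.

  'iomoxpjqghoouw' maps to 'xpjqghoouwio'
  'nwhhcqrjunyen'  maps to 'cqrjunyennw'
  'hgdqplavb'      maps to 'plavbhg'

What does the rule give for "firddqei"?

dqeifi

The pattern: move the first 2 characters to the end (rotate left by 2), then delete the first 2 characters.
So "firddqei" becomes "dqeifi".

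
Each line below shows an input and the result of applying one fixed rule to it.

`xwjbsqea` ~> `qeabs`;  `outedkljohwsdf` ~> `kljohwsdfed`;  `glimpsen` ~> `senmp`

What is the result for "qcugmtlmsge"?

Rule — delete the first 3 characters, then move the first 2 characters to the end (rotate left by 2).
On "qcugmtlmsge": the first step gives "gmtlmsge", and the second then gives "tlmsgegm".

tlmsgegm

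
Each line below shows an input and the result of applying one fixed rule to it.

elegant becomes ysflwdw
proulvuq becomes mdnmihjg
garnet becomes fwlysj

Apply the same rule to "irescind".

The transformation: shift every letter 8 places backward in the alphabet (wrapping around), then move the first 3 characters to the end (rotate left by 3).
Applying both steps to "irescind": "ajwkuafv", then "kuafvajw".

kuafvajw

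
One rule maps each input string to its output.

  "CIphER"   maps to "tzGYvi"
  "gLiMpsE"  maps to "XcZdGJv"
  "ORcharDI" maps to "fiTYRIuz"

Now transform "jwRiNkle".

The pattern: shift every letter 9 places backward in the alphabet (wrapping around), then flip the case of every letter.
Starting from "jwRiNkle": after the first operation, "anIzEbcv"; after the second, "ANiZeBCV".

ANiZeBCV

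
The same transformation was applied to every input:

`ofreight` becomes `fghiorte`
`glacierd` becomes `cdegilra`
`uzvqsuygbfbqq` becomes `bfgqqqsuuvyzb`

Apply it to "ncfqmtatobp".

Looking at the pairs, the operation is to sort the characters into alphabetical order, then move the first character to the end.
For "ncfqmtatobp", step one produces "abcfmnopqtt"; step two turns that into "bcfmnopqtta".

bcfmnopqtta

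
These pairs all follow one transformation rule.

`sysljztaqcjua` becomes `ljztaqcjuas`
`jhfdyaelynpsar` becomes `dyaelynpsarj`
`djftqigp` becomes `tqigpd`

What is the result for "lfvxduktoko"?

xduktokol

Each output is the input with this applied: move the first 3 characters to the end (rotate left by 3), then delete the last 2 characters.
Starting from "lfvxduktoko": after the first operation, "xduktokolfv"; after the second, "xduktokol".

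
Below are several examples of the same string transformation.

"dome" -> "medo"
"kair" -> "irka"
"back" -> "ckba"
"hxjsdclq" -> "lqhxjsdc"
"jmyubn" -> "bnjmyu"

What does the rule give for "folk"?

Rule — move the last 2 characters to the front (rotate right by 2).
On "folk" that produces "lkfo".

lkfo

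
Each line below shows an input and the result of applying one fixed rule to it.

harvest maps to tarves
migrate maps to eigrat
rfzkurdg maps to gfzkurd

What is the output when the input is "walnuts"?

The rule is to swap the first and last characters, then delete the last character.
Working it through for "walnuts": intermediate "salnutw", final "salnut".

salnut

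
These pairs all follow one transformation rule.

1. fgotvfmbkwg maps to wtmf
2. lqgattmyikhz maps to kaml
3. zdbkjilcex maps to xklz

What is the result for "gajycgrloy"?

yyrg

In each case the input is transformed by: keep one character in every 3, starting at position 1 (positions 1st, 4th, 7th, ...), then swap the first and last characters.
Doing the same to "gajycgrloy": "yyrg".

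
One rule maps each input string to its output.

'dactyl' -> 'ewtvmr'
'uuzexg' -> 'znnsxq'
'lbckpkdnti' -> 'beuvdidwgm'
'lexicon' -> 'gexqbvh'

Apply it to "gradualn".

The pattern: move the last character to the front, then shift every letter 7 places backward in the alphabet (wrapping around).
Applying that to "gradualn" gives "gzktwnte".

gzktwnte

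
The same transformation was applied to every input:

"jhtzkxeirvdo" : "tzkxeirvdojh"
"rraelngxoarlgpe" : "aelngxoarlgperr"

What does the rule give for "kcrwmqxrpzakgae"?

rwmqxrpzakgaekc

The rule is to move the first 2 characters to the end (rotate left by 2).
For "kcrwmqxrpzakgae" the result is "rwmqxrpzakgaekc".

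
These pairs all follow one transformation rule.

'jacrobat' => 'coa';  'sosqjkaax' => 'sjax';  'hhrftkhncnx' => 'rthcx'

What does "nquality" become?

ult

Each output is the input with this applied: keep every other character starting from the first (positions 1st, 3rd, 5th, ...), then delete the first character.
Starting from "nquality": after the first operation, "nult"; after the second, "ult".
(Check on "hhrftkhncnx": → "hrthcx" → "rthcx" ✓)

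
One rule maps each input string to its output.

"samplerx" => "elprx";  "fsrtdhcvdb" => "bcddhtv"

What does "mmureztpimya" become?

The pattern: delete the first 3 characters, then sort the characters into alphabetical order.
"mmureztpimya" → "reztpimya" → "aeimprtyz".

aeimprtyz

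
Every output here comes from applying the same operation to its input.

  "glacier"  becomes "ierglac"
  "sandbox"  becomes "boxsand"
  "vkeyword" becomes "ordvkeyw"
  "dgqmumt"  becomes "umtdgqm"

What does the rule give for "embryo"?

ryoemb

What's happening: move the last 3 characters to the front (rotate right by 3).
On "embryo" that produces "ryoemb".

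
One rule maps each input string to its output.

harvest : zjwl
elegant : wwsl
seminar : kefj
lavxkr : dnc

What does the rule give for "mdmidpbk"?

eevt

Each output is the input with this applied: shift every letter 8 places backward in the alphabet (wrapping around), then keep every other character starting from the first (positions 1st, 3rd, 5th, ...).
On "mdmidpbk": the first step gives "eveavhtc", and the second then gives "eevt".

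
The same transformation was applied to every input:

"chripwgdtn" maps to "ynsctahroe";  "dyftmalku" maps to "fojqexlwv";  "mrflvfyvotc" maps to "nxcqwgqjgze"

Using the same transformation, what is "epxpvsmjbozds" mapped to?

What's happening: move the last character to the front, then shift every letter 11 places forward in the alphabet (wrapping around).
For "epxpvsmjbozds", step one produces "sepxpvsmjbozd"; step two turns that into "dpaiagdxumzko".

dpaiagdxumzko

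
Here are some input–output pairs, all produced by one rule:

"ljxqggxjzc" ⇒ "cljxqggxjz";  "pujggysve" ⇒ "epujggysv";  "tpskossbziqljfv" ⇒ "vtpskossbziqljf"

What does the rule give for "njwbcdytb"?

Looking at the pairs, the operation is to move the last character to the front.
"njwbcdytb" → "bnjwbcdyt".

bnjwbcdyt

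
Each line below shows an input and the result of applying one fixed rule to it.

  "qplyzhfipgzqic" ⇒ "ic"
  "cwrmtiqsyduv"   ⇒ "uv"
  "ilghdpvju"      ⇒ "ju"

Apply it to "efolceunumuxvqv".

In each case the input is transformed by: keep only the last 2 characters.
Applying that to "efolceunumuxvqv" gives "qv".

qv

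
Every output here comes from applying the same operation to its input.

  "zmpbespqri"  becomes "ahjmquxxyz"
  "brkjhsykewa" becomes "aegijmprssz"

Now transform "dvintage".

Rule — shift every letter 8 places forward in the alphabet (wrapping around), then sort the characters into alphabetical order.
Starting from "dvintage": after the first operation, "ldqvbiom"; after the second, "bdilmoqv".

bdilmoqv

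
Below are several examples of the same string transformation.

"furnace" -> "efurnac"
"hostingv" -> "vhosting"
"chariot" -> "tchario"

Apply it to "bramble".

ebrambl

Rule — move the last character to the front.
Applying that to "bramble" gives "ebrambl".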